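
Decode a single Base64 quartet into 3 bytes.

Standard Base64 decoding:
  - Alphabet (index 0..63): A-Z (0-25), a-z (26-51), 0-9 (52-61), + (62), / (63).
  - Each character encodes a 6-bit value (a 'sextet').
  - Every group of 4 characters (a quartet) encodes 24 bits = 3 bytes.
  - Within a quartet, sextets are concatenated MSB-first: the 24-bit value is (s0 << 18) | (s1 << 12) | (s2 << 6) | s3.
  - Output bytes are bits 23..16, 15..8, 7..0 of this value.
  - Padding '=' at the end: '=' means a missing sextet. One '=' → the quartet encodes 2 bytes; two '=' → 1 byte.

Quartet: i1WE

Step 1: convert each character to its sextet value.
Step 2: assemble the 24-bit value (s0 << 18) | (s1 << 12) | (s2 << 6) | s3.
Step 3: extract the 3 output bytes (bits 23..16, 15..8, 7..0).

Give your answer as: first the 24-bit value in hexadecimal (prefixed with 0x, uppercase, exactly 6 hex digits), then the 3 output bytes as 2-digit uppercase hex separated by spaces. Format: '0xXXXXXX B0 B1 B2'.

Sextets: i=34, 1=53, W=22, E=4
24-bit: (34<<18) | (53<<12) | (22<<6) | 4
      = 0x880000 | 0x035000 | 0x000580 | 0x000004
      = 0x8B5584
Bytes: (v>>16)&0xFF=8B, (v>>8)&0xFF=55, v&0xFF=84

Answer: 0x8B5584 8B 55 84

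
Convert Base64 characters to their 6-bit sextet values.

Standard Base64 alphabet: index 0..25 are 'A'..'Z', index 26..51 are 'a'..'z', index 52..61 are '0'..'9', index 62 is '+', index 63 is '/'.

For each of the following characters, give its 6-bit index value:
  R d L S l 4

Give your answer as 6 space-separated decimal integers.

'R': A..Z range, ord('R') − ord('A') = 17
'd': a..z range, 26 + ord('d') − ord('a') = 29
'L': A..Z range, ord('L') − ord('A') = 11
'S': A..Z range, ord('S') − ord('A') = 18
'l': a..z range, 26 + ord('l') − ord('a') = 37
'4': 0..9 range, 52 + ord('4') − ord('0') = 56

Answer: 17 29 11 18 37 56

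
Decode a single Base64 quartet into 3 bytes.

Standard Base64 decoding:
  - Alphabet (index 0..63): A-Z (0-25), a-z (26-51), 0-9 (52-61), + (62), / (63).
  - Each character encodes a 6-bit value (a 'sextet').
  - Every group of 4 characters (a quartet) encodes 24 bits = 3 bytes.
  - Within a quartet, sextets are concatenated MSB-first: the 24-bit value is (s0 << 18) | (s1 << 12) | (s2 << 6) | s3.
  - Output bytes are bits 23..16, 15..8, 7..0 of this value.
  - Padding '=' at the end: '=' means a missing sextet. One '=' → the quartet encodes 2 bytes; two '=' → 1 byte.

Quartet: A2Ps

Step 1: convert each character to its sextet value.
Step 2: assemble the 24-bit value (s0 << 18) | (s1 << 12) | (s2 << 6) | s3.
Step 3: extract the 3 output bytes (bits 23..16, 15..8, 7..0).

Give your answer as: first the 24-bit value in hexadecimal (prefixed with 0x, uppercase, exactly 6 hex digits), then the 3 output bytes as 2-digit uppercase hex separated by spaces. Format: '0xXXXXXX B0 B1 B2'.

Answer: 0x0363EC 03 63 EC

Derivation:
Sextets: A=0, 2=54, P=15, s=44
24-bit: (0<<18) | (54<<12) | (15<<6) | 44
      = 0x000000 | 0x036000 | 0x0003C0 | 0x00002C
      = 0x0363EC
Bytes: (v>>16)&0xFF=03, (v>>8)&0xFF=63, v&0xFF=EC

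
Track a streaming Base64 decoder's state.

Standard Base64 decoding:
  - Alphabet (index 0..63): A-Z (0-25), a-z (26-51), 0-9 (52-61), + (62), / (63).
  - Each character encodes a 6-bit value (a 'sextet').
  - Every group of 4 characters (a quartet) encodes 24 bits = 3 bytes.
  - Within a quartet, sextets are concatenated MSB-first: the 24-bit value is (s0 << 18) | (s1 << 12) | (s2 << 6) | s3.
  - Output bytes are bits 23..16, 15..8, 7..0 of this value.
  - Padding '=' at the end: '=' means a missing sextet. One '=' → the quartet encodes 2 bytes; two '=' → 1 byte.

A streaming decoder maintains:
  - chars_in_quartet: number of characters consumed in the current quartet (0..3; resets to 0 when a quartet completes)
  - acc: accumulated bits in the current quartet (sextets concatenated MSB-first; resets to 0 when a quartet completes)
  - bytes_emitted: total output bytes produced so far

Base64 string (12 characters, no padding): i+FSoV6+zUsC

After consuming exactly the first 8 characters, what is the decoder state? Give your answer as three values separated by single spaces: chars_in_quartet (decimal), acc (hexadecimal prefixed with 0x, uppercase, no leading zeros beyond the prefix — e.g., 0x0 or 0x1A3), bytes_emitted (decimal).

After char 0 ('i'=34): chars_in_quartet=1 acc=0x22 bytes_emitted=0
After char 1 ('+'=62): chars_in_quartet=2 acc=0x8BE bytes_emitted=0
After char 2 ('F'=5): chars_in_quartet=3 acc=0x22F85 bytes_emitted=0
After char 3 ('S'=18): chars_in_quartet=4 acc=0x8BE152 -> emit 8B E1 52, reset; bytes_emitted=3
After char 4 ('o'=40): chars_in_quartet=1 acc=0x28 bytes_emitted=3
After char 5 ('V'=21): chars_in_quartet=2 acc=0xA15 bytes_emitted=3
After char 6 ('6'=58): chars_in_quartet=3 acc=0x2857A bytes_emitted=3
After char 7 ('+'=62): chars_in_quartet=4 acc=0xA15EBE -> emit A1 5E BE, reset; bytes_emitted=6

Answer: 0 0x0 6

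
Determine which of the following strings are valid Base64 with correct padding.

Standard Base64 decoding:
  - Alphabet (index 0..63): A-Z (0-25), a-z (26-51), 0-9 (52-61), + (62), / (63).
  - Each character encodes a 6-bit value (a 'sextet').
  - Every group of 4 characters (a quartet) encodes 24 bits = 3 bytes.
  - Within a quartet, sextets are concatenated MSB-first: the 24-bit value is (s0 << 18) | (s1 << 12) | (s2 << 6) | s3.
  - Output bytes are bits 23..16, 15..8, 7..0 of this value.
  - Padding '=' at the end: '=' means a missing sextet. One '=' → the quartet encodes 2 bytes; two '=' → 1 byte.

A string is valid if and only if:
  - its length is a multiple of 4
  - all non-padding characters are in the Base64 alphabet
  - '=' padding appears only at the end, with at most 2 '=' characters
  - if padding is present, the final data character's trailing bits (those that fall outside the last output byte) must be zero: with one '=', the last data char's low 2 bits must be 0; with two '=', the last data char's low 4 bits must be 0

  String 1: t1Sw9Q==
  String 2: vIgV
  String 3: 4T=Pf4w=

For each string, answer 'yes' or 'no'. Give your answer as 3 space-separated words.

String 1: 't1Sw9Q==' → valid
String 2: 'vIgV' → valid
String 3: '4T=Pf4w=' → invalid (bad char(s): ['=']; '=' in middle)

Answer: yes yes no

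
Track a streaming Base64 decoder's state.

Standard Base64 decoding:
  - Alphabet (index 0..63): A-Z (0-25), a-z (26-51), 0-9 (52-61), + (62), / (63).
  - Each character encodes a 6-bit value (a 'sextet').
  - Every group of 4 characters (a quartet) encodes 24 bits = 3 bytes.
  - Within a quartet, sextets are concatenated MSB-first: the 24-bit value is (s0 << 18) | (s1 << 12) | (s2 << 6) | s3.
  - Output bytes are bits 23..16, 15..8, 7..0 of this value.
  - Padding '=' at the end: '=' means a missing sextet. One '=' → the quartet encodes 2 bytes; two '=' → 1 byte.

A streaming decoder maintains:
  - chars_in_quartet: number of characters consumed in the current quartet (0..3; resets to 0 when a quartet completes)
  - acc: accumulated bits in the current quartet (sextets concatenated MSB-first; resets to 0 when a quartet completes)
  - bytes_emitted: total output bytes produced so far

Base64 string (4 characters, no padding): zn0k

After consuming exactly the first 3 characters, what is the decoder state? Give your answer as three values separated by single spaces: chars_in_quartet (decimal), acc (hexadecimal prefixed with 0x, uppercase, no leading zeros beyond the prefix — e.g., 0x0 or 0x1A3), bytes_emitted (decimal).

After char 0 ('z'=51): chars_in_quartet=1 acc=0x33 bytes_emitted=0
After char 1 ('n'=39): chars_in_quartet=2 acc=0xCE7 bytes_emitted=0
After char 2 ('0'=52): chars_in_quartet=3 acc=0x339F4 bytes_emitted=0

Answer: 3 0x339F4 0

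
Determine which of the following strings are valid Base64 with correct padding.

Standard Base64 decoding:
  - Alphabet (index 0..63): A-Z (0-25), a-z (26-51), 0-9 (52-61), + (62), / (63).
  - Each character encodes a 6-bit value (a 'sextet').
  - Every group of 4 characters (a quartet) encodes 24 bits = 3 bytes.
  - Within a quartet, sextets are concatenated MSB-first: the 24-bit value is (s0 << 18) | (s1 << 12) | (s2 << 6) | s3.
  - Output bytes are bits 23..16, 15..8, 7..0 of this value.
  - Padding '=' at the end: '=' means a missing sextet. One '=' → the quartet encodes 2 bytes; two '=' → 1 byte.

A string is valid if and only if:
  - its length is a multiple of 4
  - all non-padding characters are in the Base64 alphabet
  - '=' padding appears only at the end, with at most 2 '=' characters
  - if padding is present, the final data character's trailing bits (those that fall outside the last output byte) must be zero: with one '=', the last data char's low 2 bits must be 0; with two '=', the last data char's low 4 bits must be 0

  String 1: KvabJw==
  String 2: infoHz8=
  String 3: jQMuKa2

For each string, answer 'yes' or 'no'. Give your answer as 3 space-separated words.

String 1: 'KvabJw==' → valid
String 2: 'infoHz8=' → valid
String 3: 'jQMuKa2' → invalid (len=7 not mult of 4)

Answer: yes yes no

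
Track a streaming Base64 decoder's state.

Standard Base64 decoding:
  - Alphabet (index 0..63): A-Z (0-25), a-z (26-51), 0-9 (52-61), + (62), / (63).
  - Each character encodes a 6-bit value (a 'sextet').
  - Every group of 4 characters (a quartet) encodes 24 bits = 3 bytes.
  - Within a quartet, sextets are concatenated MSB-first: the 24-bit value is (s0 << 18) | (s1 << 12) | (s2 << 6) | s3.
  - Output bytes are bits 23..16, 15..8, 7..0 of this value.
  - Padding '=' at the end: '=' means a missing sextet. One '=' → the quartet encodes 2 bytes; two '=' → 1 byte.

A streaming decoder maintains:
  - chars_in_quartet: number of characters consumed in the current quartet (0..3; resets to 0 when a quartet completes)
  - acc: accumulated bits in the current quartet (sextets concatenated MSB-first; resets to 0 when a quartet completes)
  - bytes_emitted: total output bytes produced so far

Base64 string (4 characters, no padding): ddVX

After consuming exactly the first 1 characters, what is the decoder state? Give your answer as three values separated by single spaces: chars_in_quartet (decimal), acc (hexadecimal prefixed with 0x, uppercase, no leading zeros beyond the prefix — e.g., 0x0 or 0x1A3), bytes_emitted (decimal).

Answer: 1 0x1D 0

Derivation:
After char 0 ('d'=29): chars_in_quartet=1 acc=0x1D bytes_emitted=0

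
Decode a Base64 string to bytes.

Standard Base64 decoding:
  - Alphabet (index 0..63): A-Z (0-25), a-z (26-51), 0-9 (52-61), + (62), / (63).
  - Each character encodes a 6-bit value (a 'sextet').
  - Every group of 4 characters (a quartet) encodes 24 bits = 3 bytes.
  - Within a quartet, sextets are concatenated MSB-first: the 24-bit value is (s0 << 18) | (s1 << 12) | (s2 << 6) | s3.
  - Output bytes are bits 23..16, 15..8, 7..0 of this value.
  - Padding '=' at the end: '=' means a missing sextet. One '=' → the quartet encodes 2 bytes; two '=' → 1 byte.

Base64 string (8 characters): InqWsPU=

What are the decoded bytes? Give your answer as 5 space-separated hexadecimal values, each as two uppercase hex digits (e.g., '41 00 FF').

Answer: 22 7A 96 B0 F5

Derivation:
After char 0 ('I'=8): chars_in_quartet=1 acc=0x8 bytes_emitted=0
After char 1 ('n'=39): chars_in_quartet=2 acc=0x227 bytes_emitted=0
After char 2 ('q'=42): chars_in_quartet=3 acc=0x89EA bytes_emitted=0
After char 3 ('W'=22): chars_in_quartet=4 acc=0x227A96 -> emit 22 7A 96, reset; bytes_emitted=3
After char 4 ('s'=44): chars_in_quartet=1 acc=0x2C bytes_emitted=3
After char 5 ('P'=15): chars_in_quartet=2 acc=0xB0F bytes_emitted=3
After char 6 ('U'=20): chars_in_quartet=3 acc=0x2C3D4 bytes_emitted=3
Padding '=': partial quartet acc=0x2C3D4 -> emit B0 F5; bytes_emitted=5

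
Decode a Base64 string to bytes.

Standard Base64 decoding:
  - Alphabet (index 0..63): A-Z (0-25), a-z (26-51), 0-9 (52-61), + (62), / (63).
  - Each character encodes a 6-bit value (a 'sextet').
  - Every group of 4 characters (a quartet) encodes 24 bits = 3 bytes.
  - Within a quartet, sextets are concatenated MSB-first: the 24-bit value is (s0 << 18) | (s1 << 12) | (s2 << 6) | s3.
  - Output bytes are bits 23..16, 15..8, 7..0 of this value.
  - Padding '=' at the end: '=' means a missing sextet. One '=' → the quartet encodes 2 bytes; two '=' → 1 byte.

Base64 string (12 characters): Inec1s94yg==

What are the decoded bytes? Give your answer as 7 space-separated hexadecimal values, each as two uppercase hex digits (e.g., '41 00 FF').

After char 0 ('I'=8): chars_in_quartet=1 acc=0x8 bytes_emitted=0
After char 1 ('n'=39): chars_in_quartet=2 acc=0x227 bytes_emitted=0
After char 2 ('e'=30): chars_in_quartet=3 acc=0x89DE bytes_emitted=0
After char 3 ('c'=28): chars_in_quartet=4 acc=0x22779C -> emit 22 77 9C, reset; bytes_emitted=3
After char 4 ('1'=53): chars_in_quartet=1 acc=0x35 bytes_emitted=3
After char 5 ('s'=44): chars_in_quartet=2 acc=0xD6C bytes_emitted=3
After char 6 ('9'=61): chars_in_quartet=3 acc=0x35B3D bytes_emitted=3
After char 7 ('4'=56): chars_in_quartet=4 acc=0xD6CF78 -> emit D6 CF 78, reset; bytes_emitted=6
After char 8 ('y'=50): chars_in_quartet=1 acc=0x32 bytes_emitted=6
After char 9 ('g'=32): chars_in_quartet=2 acc=0xCA0 bytes_emitted=6
Padding '==': partial quartet acc=0xCA0 -> emit CA; bytes_emitted=7

Answer: 22 77 9C D6 CF 78 CA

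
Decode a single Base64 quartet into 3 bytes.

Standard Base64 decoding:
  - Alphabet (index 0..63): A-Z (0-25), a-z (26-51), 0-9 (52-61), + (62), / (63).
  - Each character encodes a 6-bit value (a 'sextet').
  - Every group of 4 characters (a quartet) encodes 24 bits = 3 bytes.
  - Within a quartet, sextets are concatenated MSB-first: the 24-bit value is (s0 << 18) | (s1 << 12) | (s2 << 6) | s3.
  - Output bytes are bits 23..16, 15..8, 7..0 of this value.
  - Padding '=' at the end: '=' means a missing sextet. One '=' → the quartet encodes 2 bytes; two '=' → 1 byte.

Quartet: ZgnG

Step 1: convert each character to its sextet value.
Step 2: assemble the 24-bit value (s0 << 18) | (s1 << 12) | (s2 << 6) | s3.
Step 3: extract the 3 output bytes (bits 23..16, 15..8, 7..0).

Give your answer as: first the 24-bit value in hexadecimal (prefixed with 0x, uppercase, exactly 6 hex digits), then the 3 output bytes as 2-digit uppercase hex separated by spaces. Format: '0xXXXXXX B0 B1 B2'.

Answer: 0x6609C6 66 09 C6

Derivation:
Sextets: Z=25, g=32, n=39, G=6
24-bit: (25<<18) | (32<<12) | (39<<6) | 6
      = 0x640000 | 0x020000 | 0x0009C0 | 0x000006
      = 0x6609C6
Bytes: (v>>16)&0xFF=66, (v>>8)&0xFF=09, v&0xFF=C6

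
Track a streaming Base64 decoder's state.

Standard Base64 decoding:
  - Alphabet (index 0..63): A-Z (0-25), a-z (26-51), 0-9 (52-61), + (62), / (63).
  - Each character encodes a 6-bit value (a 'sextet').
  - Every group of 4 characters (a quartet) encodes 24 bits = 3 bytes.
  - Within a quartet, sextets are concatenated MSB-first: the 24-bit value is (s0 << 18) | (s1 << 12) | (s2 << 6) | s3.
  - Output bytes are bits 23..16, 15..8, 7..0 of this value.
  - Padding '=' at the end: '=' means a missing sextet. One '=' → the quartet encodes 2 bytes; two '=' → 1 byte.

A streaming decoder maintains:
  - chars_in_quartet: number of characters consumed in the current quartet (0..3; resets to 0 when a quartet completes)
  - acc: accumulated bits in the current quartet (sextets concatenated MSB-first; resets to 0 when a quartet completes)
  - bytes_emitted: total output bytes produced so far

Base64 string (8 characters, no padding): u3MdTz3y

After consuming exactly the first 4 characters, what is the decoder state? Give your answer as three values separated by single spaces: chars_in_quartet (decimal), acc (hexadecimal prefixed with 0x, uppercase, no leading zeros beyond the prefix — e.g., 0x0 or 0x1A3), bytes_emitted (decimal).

Answer: 0 0x0 3

Derivation:
After char 0 ('u'=46): chars_in_quartet=1 acc=0x2E bytes_emitted=0
After char 1 ('3'=55): chars_in_quartet=2 acc=0xBB7 bytes_emitted=0
After char 2 ('M'=12): chars_in_quartet=3 acc=0x2EDCC bytes_emitted=0
After char 3 ('d'=29): chars_in_quartet=4 acc=0xBB731D -> emit BB 73 1D, reset; bytes_emitted=3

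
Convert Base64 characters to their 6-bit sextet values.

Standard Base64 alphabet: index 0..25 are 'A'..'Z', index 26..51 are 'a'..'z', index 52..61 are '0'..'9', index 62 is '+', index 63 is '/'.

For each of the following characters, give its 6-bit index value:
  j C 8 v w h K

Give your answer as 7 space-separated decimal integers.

Answer: 35 2 60 47 48 33 10

Derivation:
'j': a..z range, 26 + ord('j') − ord('a') = 35
'C': A..Z range, ord('C') − ord('A') = 2
'8': 0..9 range, 52 + ord('8') − ord('0') = 60
'v': a..z range, 26 + ord('v') − ord('a') = 47
'w': a..z range, 26 + ord('w') − ord('a') = 48
'h': a..z range, 26 + ord('h') − ord('a') = 33
'K': A..Z range, ord('K') − ord('A') = 10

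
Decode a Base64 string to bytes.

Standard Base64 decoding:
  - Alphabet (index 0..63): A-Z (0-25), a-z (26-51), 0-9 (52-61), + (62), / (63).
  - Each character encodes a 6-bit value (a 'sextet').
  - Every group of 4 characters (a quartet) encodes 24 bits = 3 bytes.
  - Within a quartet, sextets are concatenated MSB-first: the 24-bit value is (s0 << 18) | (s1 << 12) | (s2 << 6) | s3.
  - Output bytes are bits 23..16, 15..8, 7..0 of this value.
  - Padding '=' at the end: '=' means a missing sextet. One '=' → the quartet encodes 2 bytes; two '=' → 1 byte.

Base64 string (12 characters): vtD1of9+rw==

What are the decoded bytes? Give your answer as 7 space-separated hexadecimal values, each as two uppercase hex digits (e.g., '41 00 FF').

After char 0 ('v'=47): chars_in_quartet=1 acc=0x2F bytes_emitted=0
After char 1 ('t'=45): chars_in_quartet=2 acc=0xBED bytes_emitted=0
After char 2 ('D'=3): chars_in_quartet=3 acc=0x2FB43 bytes_emitted=0
After char 3 ('1'=53): chars_in_quartet=4 acc=0xBED0F5 -> emit BE D0 F5, reset; bytes_emitted=3
After char 4 ('o'=40): chars_in_quartet=1 acc=0x28 bytes_emitted=3
After char 5 ('f'=31): chars_in_quartet=2 acc=0xA1F bytes_emitted=3
After char 6 ('9'=61): chars_in_quartet=3 acc=0x287FD bytes_emitted=3
After char 7 ('+'=62): chars_in_quartet=4 acc=0xA1FF7E -> emit A1 FF 7E, reset; bytes_emitted=6
After char 8 ('r'=43): chars_in_quartet=1 acc=0x2B bytes_emitted=6
After char 9 ('w'=48): chars_in_quartet=2 acc=0xAF0 bytes_emitted=6
Padding '==': partial quartet acc=0xAF0 -> emit AF; bytes_emitted=7

Answer: BE D0 F5 A1 FF 7E AF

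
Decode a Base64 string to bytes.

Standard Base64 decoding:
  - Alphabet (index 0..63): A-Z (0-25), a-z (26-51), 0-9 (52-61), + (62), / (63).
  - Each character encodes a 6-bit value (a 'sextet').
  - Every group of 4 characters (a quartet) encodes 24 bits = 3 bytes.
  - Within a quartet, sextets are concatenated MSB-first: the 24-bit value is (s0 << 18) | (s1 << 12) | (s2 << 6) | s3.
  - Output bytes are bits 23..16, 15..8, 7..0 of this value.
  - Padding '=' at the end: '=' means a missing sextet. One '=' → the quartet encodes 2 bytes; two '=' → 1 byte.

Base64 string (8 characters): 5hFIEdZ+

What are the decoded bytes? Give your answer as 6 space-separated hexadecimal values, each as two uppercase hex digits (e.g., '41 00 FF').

After char 0 ('5'=57): chars_in_quartet=1 acc=0x39 bytes_emitted=0
After char 1 ('h'=33): chars_in_quartet=2 acc=0xE61 bytes_emitted=0
After char 2 ('F'=5): chars_in_quartet=3 acc=0x39845 bytes_emitted=0
After char 3 ('I'=8): chars_in_quartet=4 acc=0xE61148 -> emit E6 11 48, reset; bytes_emitted=3
After char 4 ('E'=4): chars_in_quartet=1 acc=0x4 bytes_emitted=3
After char 5 ('d'=29): chars_in_quartet=2 acc=0x11D bytes_emitted=3
After char 6 ('Z'=25): chars_in_quartet=3 acc=0x4759 bytes_emitted=3
After char 7 ('+'=62): chars_in_quartet=4 acc=0x11D67E -> emit 11 D6 7E, reset; bytes_emitted=6

Answer: E6 11 48 11 D6 7E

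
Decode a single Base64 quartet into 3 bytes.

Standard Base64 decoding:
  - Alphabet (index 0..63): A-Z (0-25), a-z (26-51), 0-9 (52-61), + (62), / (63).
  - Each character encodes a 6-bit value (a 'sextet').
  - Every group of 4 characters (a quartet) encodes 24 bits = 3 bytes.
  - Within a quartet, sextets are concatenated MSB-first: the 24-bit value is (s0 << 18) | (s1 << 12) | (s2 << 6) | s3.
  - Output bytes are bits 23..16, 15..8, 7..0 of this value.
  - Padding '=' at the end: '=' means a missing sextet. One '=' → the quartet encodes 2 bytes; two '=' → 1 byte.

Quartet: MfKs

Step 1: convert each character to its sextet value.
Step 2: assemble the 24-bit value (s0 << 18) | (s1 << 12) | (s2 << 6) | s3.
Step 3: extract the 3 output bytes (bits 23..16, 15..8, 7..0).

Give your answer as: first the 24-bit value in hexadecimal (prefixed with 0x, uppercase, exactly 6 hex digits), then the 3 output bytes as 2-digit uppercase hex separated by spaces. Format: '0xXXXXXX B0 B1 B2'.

Answer: 0x31F2AC 31 F2 AC

Derivation:
Sextets: M=12, f=31, K=10, s=44
24-bit: (12<<18) | (31<<12) | (10<<6) | 44
      = 0x300000 | 0x01F000 | 0x000280 | 0x00002C
      = 0x31F2AC
Bytes: (v>>16)&0xFF=31, (v>>8)&0xFF=F2, v&0xFF=AC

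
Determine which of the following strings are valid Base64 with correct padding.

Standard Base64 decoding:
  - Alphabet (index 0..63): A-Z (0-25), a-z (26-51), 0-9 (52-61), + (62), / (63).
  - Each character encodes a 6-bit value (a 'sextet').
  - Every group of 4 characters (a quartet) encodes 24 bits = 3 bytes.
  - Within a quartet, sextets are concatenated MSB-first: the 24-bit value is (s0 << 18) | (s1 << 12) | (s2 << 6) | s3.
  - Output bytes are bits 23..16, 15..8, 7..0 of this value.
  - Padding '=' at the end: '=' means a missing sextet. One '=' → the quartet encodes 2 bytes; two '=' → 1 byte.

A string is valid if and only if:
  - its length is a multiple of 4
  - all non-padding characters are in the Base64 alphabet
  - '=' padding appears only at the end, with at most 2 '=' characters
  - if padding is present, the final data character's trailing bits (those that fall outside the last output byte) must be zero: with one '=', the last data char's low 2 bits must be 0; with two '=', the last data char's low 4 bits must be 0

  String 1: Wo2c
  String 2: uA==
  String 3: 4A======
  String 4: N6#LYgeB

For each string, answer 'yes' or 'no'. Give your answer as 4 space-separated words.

String 1: 'Wo2c' → valid
String 2: 'uA==' → valid
String 3: '4A======' → invalid (6 pad chars (max 2))
String 4: 'N6#LYgeB' → invalid (bad char(s): ['#'])

Answer: yes yes no no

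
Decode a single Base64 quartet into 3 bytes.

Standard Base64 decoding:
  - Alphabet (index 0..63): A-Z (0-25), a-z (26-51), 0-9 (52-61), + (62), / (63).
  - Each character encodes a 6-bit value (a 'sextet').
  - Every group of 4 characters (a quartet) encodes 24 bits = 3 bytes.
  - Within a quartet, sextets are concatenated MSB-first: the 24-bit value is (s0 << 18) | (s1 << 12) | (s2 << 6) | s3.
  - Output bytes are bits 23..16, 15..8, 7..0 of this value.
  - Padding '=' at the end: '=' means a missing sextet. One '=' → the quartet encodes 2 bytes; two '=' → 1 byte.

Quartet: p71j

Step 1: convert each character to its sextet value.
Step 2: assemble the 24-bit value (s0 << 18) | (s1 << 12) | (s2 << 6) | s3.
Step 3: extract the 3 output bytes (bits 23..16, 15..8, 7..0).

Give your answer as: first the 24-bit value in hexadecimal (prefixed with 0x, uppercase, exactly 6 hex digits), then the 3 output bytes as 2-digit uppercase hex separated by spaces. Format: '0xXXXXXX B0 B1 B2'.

Answer: 0xA7BD63 A7 BD 63

Derivation:
Sextets: p=41, 7=59, 1=53, j=35
24-bit: (41<<18) | (59<<12) | (53<<6) | 35
      = 0xA40000 | 0x03B000 | 0x000D40 | 0x000023
      = 0xA7BD63
Bytes: (v>>16)&0xFF=A7, (v>>8)&0xFF=BD, v&0xFF=63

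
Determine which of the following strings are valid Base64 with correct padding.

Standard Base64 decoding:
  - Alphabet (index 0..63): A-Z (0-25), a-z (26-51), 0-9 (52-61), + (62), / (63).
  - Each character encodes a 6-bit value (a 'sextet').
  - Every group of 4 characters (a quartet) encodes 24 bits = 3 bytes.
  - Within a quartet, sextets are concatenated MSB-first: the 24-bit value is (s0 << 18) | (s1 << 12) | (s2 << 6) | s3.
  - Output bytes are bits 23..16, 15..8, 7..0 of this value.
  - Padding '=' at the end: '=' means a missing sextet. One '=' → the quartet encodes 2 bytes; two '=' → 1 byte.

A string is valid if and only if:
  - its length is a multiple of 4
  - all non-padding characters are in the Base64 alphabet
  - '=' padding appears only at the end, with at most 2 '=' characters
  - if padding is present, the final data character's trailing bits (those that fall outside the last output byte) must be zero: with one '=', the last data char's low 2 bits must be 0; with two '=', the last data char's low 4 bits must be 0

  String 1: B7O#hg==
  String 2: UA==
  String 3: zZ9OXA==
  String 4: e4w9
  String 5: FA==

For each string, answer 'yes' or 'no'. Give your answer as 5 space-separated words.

String 1: 'B7O#hg==' → invalid (bad char(s): ['#'])
String 2: 'UA==' → valid
String 3: 'zZ9OXA==' → valid
String 4: 'e4w9' → valid
String 5: 'FA==' → valid

Answer: no yes yes yes yes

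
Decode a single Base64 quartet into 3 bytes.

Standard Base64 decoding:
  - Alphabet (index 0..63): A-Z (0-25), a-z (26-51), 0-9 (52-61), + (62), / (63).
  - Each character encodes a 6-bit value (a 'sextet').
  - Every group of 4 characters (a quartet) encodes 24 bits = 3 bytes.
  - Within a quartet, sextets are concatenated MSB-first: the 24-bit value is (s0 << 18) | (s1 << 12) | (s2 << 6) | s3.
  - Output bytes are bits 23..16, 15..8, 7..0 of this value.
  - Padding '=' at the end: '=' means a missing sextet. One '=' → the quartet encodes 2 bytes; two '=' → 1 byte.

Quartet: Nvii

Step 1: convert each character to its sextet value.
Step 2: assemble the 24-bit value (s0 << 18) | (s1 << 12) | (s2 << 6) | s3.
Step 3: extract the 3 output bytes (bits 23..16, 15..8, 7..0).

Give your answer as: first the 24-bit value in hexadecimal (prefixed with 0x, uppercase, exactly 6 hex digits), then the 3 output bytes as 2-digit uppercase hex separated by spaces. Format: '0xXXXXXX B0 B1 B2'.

Answer: 0x36F8A2 36 F8 A2

Derivation:
Sextets: N=13, v=47, i=34, i=34
24-bit: (13<<18) | (47<<12) | (34<<6) | 34
      = 0x340000 | 0x02F000 | 0x000880 | 0x000022
      = 0x36F8A2
Bytes: (v>>16)&0xFF=36, (v>>8)&0xFF=F8, v&0xFF=A2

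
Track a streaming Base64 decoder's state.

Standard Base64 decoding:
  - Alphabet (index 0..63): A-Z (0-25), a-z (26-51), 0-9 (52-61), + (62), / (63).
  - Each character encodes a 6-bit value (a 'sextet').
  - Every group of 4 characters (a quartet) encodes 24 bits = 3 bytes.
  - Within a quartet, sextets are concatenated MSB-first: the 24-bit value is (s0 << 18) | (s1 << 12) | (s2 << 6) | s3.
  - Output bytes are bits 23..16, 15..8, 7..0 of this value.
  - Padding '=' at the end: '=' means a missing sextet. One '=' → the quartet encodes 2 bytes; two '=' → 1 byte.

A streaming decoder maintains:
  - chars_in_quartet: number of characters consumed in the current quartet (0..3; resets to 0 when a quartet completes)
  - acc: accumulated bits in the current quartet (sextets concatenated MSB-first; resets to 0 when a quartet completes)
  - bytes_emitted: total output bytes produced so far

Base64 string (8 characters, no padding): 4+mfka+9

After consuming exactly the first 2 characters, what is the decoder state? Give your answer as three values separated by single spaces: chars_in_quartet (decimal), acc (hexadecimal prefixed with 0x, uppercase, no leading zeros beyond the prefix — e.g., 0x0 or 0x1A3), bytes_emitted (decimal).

After char 0 ('4'=56): chars_in_quartet=1 acc=0x38 bytes_emitted=0
After char 1 ('+'=62): chars_in_quartet=2 acc=0xE3E bytes_emitted=0

Answer: 2 0xE3E 0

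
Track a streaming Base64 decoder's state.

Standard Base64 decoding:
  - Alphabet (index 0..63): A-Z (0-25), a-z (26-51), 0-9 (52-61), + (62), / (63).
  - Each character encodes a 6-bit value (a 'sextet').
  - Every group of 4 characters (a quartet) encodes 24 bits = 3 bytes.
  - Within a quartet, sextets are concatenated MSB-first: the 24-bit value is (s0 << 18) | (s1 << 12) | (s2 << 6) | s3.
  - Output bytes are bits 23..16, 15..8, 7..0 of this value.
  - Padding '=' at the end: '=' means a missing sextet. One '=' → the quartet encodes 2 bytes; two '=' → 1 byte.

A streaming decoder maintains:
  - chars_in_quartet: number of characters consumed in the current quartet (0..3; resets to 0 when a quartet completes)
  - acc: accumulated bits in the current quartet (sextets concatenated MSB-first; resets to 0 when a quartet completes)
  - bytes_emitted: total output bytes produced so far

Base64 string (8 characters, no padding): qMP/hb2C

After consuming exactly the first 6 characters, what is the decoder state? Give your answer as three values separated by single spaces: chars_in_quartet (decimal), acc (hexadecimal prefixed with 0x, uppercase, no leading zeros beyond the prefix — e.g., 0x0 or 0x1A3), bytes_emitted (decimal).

Answer: 2 0x85B 3

Derivation:
After char 0 ('q'=42): chars_in_quartet=1 acc=0x2A bytes_emitted=0
After char 1 ('M'=12): chars_in_quartet=2 acc=0xA8C bytes_emitted=0
After char 2 ('P'=15): chars_in_quartet=3 acc=0x2A30F bytes_emitted=0
After char 3 ('/'=63): chars_in_quartet=4 acc=0xA8C3FF -> emit A8 C3 FF, reset; bytes_emitted=3
After char 4 ('h'=33): chars_in_quartet=1 acc=0x21 bytes_emitted=3
After char 5 ('b'=27): chars_in_quartet=2 acc=0x85B bytes_emitted=3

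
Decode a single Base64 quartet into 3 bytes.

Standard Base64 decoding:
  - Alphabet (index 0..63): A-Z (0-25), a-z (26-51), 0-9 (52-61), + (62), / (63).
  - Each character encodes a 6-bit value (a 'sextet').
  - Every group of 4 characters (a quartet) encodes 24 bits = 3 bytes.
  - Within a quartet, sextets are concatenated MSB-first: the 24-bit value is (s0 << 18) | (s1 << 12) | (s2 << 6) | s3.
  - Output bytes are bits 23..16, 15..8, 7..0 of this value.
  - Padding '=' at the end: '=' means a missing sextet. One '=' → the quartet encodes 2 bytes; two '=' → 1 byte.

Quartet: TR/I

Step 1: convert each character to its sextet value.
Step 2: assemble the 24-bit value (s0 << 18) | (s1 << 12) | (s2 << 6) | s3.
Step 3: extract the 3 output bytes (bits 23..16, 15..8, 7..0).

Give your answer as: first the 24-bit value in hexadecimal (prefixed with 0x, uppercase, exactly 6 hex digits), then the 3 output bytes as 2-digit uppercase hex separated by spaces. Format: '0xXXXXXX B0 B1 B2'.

Answer: 0x4D1FC8 4D 1F C8

Derivation:
Sextets: T=19, R=17, /=63, I=8
24-bit: (19<<18) | (17<<12) | (63<<6) | 8
      = 0x4C0000 | 0x011000 | 0x000FC0 | 0x000008
      = 0x4D1FC8
Bytes: (v>>16)&0xFF=4D, (v>>8)&0xFF=1F, v&0xFF=C8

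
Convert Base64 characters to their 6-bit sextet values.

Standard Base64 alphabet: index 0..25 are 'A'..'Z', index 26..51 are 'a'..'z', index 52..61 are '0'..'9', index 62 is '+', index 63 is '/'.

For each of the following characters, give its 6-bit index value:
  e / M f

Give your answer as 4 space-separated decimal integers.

Answer: 30 63 12 31

Derivation:
'e': a..z range, 26 + ord('e') − ord('a') = 30
'/': index 63
'M': A..Z range, ord('M') − ord('A') = 12
'f': a..z range, 26 + ord('f') − ord('a') = 31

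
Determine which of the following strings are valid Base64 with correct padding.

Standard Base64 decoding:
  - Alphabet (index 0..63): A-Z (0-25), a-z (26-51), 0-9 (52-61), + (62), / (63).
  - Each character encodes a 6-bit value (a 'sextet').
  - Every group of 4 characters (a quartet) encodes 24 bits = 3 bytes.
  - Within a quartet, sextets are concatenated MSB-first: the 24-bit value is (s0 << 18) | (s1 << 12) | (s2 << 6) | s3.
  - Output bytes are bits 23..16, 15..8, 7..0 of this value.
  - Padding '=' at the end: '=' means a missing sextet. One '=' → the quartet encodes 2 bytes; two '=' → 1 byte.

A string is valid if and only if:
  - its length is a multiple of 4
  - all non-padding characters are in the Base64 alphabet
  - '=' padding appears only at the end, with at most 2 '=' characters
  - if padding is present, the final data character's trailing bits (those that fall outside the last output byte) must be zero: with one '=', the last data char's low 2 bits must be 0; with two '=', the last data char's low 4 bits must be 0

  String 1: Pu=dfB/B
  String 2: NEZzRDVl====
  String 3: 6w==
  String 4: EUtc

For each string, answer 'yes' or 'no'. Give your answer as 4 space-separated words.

Answer: no no yes yes

Derivation:
String 1: 'Pu=dfB/B' → invalid (bad char(s): ['=']; '=' in middle)
String 2: 'NEZzRDVl====' → invalid (4 pad chars (max 2))
String 3: '6w==' → valid
String 4: 'EUtc' → valid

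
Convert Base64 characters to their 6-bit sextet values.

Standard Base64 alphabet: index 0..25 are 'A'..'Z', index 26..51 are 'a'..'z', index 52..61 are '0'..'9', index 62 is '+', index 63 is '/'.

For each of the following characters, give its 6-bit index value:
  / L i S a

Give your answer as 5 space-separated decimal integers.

'/': index 63
'L': A..Z range, ord('L') − ord('A') = 11
'i': a..z range, 26 + ord('i') − ord('a') = 34
'S': A..Z range, ord('S') − ord('A') = 18
'a': a..z range, 26 + ord('a') − ord('a') = 26

Answer: 63 11 34 18 26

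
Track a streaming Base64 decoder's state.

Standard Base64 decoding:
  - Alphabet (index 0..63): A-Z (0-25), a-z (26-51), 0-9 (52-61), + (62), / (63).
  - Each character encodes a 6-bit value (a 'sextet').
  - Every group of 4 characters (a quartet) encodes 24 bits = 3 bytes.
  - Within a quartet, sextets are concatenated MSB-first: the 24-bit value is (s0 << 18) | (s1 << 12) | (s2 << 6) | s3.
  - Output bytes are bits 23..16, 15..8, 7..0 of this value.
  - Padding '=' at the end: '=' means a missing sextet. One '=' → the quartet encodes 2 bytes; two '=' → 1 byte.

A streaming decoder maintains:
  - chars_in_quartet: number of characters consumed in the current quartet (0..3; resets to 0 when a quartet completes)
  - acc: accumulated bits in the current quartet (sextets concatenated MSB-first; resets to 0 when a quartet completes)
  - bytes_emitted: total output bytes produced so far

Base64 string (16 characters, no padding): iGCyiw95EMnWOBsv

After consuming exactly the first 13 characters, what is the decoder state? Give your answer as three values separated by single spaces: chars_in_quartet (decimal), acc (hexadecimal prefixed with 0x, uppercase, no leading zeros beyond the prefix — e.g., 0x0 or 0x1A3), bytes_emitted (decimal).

Answer: 1 0xE 9

Derivation:
After char 0 ('i'=34): chars_in_quartet=1 acc=0x22 bytes_emitted=0
After char 1 ('G'=6): chars_in_quartet=2 acc=0x886 bytes_emitted=0
After char 2 ('C'=2): chars_in_quartet=3 acc=0x22182 bytes_emitted=0
After char 3 ('y'=50): chars_in_quartet=4 acc=0x8860B2 -> emit 88 60 B2, reset; bytes_emitted=3
After char 4 ('i'=34): chars_in_quartet=1 acc=0x22 bytes_emitted=3
After char 5 ('w'=48): chars_in_quartet=2 acc=0x8B0 bytes_emitted=3
After char 6 ('9'=61): chars_in_quartet=3 acc=0x22C3D bytes_emitted=3
After char 7 ('5'=57): chars_in_quartet=4 acc=0x8B0F79 -> emit 8B 0F 79, reset; bytes_emitted=6
After char 8 ('E'=4): chars_in_quartet=1 acc=0x4 bytes_emitted=6
After char 9 ('M'=12): chars_in_quartet=2 acc=0x10C bytes_emitted=6
After char 10 ('n'=39): chars_in_quartet=3 acc=0x4327 bytes_emitted=6
After char 11 ('W'=22): chars_in_quartet=4 acc=0x10C9D6 -> emit 10 C9 D6, reset; bytes_emitted=9
After char 12 ('O'=14): chars_in_quartet=1 acc=0xE bytes_emitted=9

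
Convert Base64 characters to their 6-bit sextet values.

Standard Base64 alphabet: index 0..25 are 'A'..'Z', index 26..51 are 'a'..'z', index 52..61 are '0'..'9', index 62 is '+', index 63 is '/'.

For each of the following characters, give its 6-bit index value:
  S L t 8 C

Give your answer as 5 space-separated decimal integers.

'S': A..Z range, ord('S') − ord('A') = 18
'L': A..Z range, ord('L') − ord('A') = 11
't': a..z range, 26 + ord('t') − ord('a') = 45
'8': 0..9 range, 52 + ord('8') − ord('0') = 60
'C': A..Z range, ord('C') − ord('A') = 2

Answer: 18 11 45 60 2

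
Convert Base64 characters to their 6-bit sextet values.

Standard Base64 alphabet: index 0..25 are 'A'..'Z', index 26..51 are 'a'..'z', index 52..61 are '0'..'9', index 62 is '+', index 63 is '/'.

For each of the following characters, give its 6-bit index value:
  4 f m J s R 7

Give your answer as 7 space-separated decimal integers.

'4': 0..9 range, 52 + ord('4') − ord('0') = 56
'f': a..z range, 26 + ord('f') − ord('a') = 31
'm': a..z range, 26 + ord('m') − ord('a') = 38
'J': A..Z range, ord('J') − ord('A') = 9
's': a..z range, 26 + ord('s') − ord('a') = 44
'R': A..Z range, ord('R') − ord('A') = 17
'7': 0..9 range, 52 + ord('7') − ord('0') = 59

Answer: 56 31 38 9 44 17 59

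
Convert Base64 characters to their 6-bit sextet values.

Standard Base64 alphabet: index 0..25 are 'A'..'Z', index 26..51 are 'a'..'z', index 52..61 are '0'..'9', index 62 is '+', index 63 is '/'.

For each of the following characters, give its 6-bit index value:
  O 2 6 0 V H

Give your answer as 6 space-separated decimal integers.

Answer: 14 54 58 52 21 7

Derivation:
'O': A..Z range, ord('O') − ord('A') = 14
'2': 0..9 range, 52 + ord('2') − ord('0') = 54
'6': 0..9 range, 52 + ord('6') − ord('0') = 58
'0': 0..9 range, 52 + ord('0') − ord('0') = 52
'V': A..Z range, ord('V') − ord('A') = 21
'H': A..Z range, ord('H') − ord('A') = 7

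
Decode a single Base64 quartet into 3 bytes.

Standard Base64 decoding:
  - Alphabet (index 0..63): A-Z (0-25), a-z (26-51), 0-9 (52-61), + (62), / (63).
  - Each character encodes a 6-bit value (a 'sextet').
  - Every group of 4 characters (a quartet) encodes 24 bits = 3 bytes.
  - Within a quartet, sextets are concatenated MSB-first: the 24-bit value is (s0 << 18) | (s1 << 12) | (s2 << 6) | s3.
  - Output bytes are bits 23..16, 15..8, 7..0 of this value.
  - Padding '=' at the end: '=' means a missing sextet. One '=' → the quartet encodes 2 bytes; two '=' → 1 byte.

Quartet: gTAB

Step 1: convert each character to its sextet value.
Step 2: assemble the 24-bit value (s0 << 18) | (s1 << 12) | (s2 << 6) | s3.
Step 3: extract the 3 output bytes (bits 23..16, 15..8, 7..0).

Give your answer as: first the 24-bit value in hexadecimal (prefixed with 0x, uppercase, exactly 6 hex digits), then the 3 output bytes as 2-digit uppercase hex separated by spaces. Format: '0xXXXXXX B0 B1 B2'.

Sextets: g=32, T=19, A=0, B=1
24-bit: (32<<18) | (19<<12) | (0<<6) | 1
      = 0x800000 | 0x013000 | 0x000000 | 0x000001
      = 0x813001
Bytes: (v>>16)&0xFF=81, (v>>8)&0xFF=30, v&0xFF=01

Answer: 0x813001 81 30 01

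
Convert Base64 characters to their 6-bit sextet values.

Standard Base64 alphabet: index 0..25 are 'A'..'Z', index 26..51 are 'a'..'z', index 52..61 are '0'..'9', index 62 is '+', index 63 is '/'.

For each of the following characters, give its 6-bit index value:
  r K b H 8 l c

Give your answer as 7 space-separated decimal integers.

'r': a..z range, 26 + ord('r') − ord('a') = 43
'K': A..Z range, ord('K') − ord('A') = 10
'b': a..z range, 26 + ord('b') − ord('a') = 27
'H': A..Z range, ord('H') − ord('A') = 7
'8': 0..9 range, 52 + ord('8') − ord('0') = 60
'l': a..z range, 26 + ord('l') − ord('a') = 37
'c': a..z range, 26 + ord('c') − ord('a') = 28

Answer: 43 10 27 7 60 37 28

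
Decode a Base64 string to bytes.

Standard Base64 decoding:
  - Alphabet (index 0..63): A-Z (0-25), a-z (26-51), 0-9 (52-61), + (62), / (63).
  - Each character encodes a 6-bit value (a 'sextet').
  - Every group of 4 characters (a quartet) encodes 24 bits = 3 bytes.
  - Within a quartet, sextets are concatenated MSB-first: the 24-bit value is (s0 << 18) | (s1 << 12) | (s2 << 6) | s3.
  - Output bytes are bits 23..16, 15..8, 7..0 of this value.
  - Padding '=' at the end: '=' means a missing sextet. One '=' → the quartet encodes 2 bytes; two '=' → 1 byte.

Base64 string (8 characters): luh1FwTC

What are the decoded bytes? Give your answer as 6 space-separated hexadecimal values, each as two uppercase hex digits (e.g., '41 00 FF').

After char 0 ('l'=37): chars_in_quartet=1 acc=0x25 bytes_emitted=0
After char 1 ('u'=46): chars_in_quartet=2 acc=0x96E bytes_emitted=0
After char 2 ('h'=33): chars_in_quartet=3 acc=0x25BA1 bytes_emitted=0
After char 3 ('1'=53): chars_in_quartet=4 acc=0x96E875 -> emit 96 E8 75, reset; bytes_emitted=3
After char 4 ('F'=5): chars_in_quartet=1 acc=0x5 bytes_emitted=3
After char 5 ('w'=48): chars_in_quartet=2 acc=0x170 bytes_emitted=3
After char 6 ('T'=19): chars_in_quartet=3 acc=0x5C13 bytes_emitted=3
After char 7 ('C'=2): chars_in_quartet=4 acc=0x1704C2 -> emit 17 04 C2, reset; bytes_emitted=6

Answer: 96 E8 75 17 04 C2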